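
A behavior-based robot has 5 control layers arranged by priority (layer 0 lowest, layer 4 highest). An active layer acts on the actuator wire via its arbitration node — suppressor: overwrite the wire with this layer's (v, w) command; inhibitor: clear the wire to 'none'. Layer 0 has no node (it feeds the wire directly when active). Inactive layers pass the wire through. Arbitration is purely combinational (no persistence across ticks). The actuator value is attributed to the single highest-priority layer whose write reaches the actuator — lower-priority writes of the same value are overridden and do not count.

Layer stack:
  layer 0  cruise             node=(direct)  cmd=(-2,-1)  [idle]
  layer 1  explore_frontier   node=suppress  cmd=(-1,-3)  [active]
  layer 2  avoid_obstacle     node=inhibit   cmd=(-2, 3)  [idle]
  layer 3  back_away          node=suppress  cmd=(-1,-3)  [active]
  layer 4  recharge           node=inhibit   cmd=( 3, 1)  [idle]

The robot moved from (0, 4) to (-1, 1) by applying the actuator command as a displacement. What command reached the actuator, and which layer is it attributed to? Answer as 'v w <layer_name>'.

displacement = (-1, 1) − (0, 4) = (-1, -3)
L0 cruise: idle → wire = none
L1 explore_frontier: active, suppressor → wire = (-1, -3)
L2 avoid_obstacle: idle → wire stays (-1, -3)
L3 back_away: active, suppressor → wire = (-1, -3)
L4 recharge: idle → wire stays (-1, -3)
actuator = (-1, -3) — from layer 3 (back_away)

-1 -3 back_away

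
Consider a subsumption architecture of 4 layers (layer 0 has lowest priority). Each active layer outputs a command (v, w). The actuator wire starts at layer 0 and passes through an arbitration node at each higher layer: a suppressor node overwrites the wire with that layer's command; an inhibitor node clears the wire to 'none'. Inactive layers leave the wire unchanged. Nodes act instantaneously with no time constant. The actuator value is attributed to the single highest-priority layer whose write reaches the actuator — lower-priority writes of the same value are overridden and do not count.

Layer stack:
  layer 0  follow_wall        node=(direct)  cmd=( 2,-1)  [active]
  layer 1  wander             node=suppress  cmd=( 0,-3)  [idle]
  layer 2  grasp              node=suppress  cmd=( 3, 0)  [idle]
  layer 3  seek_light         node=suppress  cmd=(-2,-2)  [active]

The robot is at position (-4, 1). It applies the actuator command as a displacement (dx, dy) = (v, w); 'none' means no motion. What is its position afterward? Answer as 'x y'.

-6 -1

layer 0 (follow_wall) active — direct: (2, -1)
layer 1 (wander) idle — unchanged: (2, -1)
layer 2 (grasp) idle — unchanged: (2, -1)
layer 3 (seek_light) active — suppresses: (-2, -2)
→ actuator (-2, -2)
position: (-4, 1) + (-2, -2) = (-6, -1)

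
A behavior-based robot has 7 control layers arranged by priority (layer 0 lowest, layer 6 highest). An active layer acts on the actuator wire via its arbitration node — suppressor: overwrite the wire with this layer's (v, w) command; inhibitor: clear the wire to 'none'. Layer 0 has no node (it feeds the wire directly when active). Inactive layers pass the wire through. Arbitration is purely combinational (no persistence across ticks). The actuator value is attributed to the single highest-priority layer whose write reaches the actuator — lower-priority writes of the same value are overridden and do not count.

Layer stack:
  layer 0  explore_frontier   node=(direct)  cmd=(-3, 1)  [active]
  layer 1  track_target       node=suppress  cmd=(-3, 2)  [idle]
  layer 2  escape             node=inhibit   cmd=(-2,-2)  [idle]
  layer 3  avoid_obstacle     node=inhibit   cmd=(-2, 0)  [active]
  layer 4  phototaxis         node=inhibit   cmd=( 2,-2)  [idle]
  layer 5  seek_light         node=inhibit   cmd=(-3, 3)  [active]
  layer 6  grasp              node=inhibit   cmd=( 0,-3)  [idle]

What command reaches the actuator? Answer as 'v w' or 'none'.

none

[0] explore_frontier on; wire := (-3, 1)
[1] track_target off; pass (-3, 1)
[2] escape off; pass (-3, 1)
[3] avoid_obstacle on (inhibit); wire := none
[4] phototaxis off; pass none
[5] seek_light on (inhibit); wire := none
[6] grasp off; pass none
output none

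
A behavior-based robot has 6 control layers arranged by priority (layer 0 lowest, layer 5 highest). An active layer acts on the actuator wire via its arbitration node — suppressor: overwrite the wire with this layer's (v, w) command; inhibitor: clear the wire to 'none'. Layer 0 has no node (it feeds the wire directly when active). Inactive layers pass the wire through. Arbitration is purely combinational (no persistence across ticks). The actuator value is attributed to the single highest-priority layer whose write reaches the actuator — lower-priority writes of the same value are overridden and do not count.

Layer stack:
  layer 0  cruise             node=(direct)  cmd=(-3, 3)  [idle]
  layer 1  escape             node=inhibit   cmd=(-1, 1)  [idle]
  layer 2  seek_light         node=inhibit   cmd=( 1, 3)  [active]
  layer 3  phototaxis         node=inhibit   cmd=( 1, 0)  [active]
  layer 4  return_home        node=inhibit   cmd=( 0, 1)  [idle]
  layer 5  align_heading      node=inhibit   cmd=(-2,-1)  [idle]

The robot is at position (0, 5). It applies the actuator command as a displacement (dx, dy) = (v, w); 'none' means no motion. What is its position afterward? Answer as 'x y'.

0 5

L0 cruise: idle → wire = none
L1 escape: idle → wire stays none
L2 seek_light: active, inhibitor → wire = none
L3 phototaxis: active, inhibitor → wire = none
L4 return_home: idle → wire stays none
L5 align_heading: idle → wire stays none
actuator = none
position: (0, 5) + none = (0, 5)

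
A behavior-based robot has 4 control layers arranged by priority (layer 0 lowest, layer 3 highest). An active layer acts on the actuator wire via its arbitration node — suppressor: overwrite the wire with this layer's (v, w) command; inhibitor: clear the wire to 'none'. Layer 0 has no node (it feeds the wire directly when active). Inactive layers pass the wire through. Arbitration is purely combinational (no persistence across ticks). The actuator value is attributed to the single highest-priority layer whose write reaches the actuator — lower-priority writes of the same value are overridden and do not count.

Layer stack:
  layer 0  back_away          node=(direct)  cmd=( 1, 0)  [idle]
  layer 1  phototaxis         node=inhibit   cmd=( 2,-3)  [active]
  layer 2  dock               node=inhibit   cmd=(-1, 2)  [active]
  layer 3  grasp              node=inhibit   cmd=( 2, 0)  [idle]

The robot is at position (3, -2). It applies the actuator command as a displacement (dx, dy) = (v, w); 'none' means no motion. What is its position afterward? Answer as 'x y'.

L0 back_away: idle → wire = none
L1 phototaxis: active, inhibitor → wire = none
L2 dock: active, inhibitor → wire = none
L3 grasp: idle → wire stays none
actuator = none
position: (3, -2) + none = (3, -2)

3 -2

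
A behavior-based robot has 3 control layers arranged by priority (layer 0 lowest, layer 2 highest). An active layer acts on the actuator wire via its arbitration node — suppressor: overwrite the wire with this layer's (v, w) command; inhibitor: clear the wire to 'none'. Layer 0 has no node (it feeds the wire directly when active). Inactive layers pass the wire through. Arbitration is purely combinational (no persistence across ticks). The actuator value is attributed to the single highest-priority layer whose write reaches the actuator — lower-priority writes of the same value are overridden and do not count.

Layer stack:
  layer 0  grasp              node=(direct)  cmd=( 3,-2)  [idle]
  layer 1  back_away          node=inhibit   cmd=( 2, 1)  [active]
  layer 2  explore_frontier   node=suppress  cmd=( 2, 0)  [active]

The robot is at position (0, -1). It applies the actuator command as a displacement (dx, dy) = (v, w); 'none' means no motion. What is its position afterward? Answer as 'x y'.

2 -1

[0] grasp off; wire := none
[1] back_away on (inhibit); wire := none
[2] explore_frontier on (suppress); wire := (2, 0)
output (2, 0)
position: (0, -1) + (2, 0) = (2, -1)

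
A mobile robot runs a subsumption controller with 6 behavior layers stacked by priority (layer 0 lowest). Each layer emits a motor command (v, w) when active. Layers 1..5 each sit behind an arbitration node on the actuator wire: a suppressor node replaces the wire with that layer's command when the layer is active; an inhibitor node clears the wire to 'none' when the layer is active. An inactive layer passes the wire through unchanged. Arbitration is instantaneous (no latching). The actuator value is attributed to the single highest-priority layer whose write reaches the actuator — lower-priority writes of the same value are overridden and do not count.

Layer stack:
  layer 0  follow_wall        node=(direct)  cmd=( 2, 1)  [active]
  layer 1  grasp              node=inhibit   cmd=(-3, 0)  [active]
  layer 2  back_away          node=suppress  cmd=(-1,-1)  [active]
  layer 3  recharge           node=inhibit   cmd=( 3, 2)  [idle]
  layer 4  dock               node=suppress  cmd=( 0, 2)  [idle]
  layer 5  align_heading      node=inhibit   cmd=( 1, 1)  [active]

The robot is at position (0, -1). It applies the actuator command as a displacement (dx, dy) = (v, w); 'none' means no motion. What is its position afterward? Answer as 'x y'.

L0 follow_wall: active, feeds wire = (2, 1)
L1 grasp: active, inhibitor → wire = none
L2 back_away: active, suppressor → wire = (-1, -1)
L3 recharge: idle → wire stays (-1, -1)
L4 dock: idle → wire stays (-1, -1)
L5 align_heading: active, inhibitor → wire = none
actuator = none
position: (0, -1) + none = (0, -1)

0 -1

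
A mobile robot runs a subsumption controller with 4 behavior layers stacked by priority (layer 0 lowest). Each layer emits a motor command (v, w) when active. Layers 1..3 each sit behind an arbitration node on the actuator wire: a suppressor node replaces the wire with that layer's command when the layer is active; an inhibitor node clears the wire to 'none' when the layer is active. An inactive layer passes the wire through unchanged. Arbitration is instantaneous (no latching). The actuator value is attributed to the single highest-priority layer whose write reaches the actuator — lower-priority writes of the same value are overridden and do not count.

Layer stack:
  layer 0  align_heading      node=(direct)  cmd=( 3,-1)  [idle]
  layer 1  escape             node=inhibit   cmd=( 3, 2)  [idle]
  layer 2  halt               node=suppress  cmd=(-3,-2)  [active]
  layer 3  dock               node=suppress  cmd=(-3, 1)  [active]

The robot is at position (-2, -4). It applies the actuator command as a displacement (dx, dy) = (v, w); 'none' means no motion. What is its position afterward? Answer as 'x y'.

L0 align_heading: idle → wire = none
L1 escape: idle → wire stays none
L2 halt: active, suppressor → wire = (-3, -2)
L3 dock: active, suppressor → wire = (-3, 1)
actuator = (-3, 1)
position: (-2, -4) + (-3, 1) = (-5, -3)

-5 -3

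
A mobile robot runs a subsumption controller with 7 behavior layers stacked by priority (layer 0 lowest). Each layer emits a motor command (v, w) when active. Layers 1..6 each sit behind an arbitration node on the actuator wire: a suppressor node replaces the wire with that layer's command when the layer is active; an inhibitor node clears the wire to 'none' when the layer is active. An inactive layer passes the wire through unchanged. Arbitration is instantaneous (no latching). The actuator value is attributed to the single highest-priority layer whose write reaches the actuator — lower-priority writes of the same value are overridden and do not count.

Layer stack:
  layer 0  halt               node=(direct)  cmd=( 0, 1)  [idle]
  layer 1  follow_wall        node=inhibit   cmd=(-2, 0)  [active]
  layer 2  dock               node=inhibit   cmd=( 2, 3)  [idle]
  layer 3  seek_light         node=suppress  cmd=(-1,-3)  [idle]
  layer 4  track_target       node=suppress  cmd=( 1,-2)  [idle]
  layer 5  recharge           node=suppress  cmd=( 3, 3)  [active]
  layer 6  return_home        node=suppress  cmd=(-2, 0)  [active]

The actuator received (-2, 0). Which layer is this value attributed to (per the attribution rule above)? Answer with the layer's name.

layer 0 (halt) idle — none
layer 1 (follow_wall) active — inhibits: none
layer 2 (dock) idle — unchanged: none
layer 3 (seek_light) idle — unchanged: none
layer 4 (track_target) idle — unchanged: none
layer 5 (recharge) active — suppresses: (3, 3)
layer 6 (return_home) active — suppresses: (-2, 0)
→ actuator (-2, 0)
last writer: layer 6 = return_home

return_home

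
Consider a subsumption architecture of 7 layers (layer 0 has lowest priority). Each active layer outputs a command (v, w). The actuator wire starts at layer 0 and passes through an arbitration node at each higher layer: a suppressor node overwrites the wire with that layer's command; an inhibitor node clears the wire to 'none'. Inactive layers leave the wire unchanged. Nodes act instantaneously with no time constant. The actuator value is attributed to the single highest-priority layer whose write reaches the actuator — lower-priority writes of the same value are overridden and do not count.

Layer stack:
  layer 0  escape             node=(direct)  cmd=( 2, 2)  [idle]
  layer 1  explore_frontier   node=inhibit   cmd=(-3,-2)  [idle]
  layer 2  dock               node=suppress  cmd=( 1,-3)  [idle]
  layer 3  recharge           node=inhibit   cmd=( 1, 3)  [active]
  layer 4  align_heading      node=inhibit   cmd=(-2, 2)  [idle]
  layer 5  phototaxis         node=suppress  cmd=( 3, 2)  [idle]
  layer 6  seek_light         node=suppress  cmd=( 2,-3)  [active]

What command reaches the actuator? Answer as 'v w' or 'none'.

2 -3

L0 escape: idle → wire = none
L1 explore_frontier: idle → wire stays none
L2 dock: idle → wire stays none
L3 recharge: active, inhibitor → wire = none
L4 align_heading: idle → wire stays none
L5 phototaxis: idle → wire stays none
L6 seek_light: active, suppressor → wire = (2, -3)
actuator = (2, -3)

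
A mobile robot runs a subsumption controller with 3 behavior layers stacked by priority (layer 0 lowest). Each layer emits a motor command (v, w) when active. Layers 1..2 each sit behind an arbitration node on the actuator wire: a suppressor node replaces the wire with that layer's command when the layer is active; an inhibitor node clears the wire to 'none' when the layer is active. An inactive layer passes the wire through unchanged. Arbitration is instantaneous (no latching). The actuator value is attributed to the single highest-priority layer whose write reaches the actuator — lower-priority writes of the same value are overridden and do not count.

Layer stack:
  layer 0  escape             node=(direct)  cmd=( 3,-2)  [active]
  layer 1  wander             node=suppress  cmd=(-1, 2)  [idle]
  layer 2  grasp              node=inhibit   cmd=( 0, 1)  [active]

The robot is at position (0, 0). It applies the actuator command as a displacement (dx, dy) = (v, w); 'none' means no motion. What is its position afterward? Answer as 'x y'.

layer 0 (escape) active — direct: (3, -2)
layer 1 (wander) idle — unchanged: (3, -2)
layer 2 (grasp) active — inhibits: none
→ actuator none
position: (0, 0) + none = (0, 0)

0 0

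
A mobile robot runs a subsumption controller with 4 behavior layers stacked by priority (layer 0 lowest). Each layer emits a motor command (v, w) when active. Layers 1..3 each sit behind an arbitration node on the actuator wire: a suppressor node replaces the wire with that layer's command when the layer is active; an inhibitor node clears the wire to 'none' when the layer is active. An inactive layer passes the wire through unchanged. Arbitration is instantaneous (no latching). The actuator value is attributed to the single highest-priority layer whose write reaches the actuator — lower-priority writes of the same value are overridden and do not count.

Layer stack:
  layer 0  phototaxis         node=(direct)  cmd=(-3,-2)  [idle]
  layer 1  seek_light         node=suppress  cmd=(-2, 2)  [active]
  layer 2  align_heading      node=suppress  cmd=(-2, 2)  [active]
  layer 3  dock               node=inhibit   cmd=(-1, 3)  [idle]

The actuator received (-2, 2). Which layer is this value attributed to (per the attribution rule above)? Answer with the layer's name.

align_heading

[0] phototaxis off; wire := none
[1] seek_light on (suppress); wire := (-2, 2)
[2] align_heading on (suppress); wire := (-2, 2)
[3] dock off; pass (-2, 2)
output (-2, 2)
last writer: layer 2 = align_heading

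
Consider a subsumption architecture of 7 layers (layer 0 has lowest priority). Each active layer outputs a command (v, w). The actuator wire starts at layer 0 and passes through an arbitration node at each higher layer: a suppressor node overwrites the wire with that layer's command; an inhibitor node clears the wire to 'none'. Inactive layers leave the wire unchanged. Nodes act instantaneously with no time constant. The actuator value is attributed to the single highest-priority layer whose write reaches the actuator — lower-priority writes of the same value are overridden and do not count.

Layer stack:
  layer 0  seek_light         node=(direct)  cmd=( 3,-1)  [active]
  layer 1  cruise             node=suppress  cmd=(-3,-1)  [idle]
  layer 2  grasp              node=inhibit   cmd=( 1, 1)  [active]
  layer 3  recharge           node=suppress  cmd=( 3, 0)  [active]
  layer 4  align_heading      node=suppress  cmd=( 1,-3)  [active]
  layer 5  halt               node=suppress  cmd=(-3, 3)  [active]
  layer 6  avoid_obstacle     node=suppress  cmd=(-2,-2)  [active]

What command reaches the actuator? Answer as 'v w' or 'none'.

[0] seek_light on; wire := (3, -1)
[1] cruise off; pass (3, -1)
[2] grasp on (inhibit); wire := none
[3] recharge on (suppress); wire := (3, 0)
[4] align_heading on (suppress); wire := (1, -3)
[5] halt on (suppress); wire := (-3, 3)
[6] avoid_obstacle on (suppress); wire := (-2, -2)
output (-2, -2)

-2 -2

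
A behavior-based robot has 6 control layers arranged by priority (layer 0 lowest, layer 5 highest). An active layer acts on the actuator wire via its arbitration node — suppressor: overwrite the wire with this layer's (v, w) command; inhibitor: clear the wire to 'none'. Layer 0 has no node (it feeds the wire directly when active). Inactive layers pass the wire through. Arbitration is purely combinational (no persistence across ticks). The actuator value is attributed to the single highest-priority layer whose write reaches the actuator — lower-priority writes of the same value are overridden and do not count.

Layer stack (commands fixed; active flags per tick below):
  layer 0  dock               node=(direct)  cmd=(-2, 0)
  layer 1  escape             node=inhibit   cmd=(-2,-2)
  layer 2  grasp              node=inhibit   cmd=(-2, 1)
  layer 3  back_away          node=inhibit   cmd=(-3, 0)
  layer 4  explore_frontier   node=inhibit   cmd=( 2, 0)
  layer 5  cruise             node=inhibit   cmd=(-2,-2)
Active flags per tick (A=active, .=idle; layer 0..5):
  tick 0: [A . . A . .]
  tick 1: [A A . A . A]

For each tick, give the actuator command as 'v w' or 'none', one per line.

tick 0:
  layer 0 (dock) active — direct: (-2, 0)
  layer 1 (escape) idle — unchanged: (-2, 0)
  layer 2 (grasp) idle — unchanged: (-2, 0)
  layer 3 (back_away) active — inhibits: none
  layer 4 (explore_frontier) idle — unchanged: none
  layer 5 (cruise) idle — unchanged: none
  → actuator none
tick 1:
  layer 0 (dock) active — direct: (-2, 0)
  layer 1 (escape) active — inhibits: none
  layer 2 (grasp) idle — unchanged: none
  layer 3 (back_away) active — inhibits: none
  layer 4 (explore_frontier) idle — unchanged: none
  layer 5 (cruise) active — inhibits: none
  → actuator none

none
none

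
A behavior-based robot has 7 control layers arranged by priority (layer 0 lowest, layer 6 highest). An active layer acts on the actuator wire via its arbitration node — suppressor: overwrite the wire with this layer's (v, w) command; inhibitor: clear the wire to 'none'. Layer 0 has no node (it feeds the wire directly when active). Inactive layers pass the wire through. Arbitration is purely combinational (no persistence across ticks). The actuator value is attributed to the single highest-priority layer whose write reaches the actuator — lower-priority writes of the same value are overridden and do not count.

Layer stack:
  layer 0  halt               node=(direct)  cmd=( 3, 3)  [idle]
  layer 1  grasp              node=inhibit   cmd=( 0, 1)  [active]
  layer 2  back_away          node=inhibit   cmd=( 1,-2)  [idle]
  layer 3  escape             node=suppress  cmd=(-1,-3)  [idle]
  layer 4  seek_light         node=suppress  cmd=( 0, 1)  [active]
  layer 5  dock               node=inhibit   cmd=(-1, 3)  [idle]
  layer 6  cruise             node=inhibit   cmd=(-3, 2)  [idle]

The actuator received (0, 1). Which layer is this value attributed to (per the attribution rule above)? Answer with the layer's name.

[0] halt off; wire := none
[1] grasp on (inhibit); wire := none
[2] back_away off; pass none
[3] escape off; pass none
[4] seek_light on (suppress); wire := (0, 1)
[5] dock off; pass (0, 1)
[6] cruise off; pass (0, 1)
output (0, 1)
last writer: layer 4 = seek_light

seek_light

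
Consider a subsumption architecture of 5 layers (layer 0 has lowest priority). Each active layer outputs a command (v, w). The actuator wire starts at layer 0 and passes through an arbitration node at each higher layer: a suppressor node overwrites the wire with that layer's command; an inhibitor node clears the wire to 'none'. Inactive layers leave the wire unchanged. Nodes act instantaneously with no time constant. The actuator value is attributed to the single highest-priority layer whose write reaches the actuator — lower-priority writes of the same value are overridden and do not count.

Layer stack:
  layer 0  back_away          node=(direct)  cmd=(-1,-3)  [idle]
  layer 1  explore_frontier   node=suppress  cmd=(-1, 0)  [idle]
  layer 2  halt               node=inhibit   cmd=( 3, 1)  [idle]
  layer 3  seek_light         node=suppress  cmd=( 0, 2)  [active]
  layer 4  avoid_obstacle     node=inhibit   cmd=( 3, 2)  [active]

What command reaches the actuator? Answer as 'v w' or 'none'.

none

layer 0 (back_away) idle — none
layer 1 (explore_frontier) idle — unchanged: none
layer 2 (halt) idle — unchanged: none
layer 3 (seek_light) active — suppresses: (0, 2)
layer 4 (avoid_obstacle) active — inhibits: none
→ actuator none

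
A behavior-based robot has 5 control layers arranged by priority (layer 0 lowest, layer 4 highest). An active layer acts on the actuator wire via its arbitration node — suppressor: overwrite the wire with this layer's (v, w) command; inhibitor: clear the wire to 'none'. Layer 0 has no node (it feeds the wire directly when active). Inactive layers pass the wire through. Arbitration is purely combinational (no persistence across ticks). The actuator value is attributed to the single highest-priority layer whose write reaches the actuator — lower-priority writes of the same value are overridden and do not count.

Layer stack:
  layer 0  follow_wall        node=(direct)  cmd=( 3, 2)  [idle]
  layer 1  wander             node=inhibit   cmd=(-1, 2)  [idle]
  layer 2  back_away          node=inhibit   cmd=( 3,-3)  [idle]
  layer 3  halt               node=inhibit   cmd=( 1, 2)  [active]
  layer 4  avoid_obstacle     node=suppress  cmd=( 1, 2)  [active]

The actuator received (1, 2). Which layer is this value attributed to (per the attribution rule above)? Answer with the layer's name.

[0] follow_wall off; wire := none
[1] wander off; pass none
[2] back_away off; pass none
[3] halt on (inhibit); wire := none
[4] avoid_obstacle on (suppress); wire := (1, 2)
output (1, 2)
last writer: layer 4 = avoid_obstacle

avoid_obstacle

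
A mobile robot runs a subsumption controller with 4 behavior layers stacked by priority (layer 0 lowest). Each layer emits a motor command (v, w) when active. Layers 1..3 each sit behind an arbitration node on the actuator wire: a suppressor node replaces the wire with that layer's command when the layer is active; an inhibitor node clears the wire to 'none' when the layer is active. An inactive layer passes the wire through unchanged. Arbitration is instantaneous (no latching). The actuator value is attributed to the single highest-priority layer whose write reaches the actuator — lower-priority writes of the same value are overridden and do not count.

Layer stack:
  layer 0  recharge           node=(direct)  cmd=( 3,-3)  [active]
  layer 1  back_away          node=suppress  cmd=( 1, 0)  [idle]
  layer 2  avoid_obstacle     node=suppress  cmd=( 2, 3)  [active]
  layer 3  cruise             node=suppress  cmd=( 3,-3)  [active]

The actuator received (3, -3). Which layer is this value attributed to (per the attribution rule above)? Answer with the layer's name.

cruise

layer 0 (recharge) active — direct: (3, -3)
layer 1 (back_away) idle — unchanged: (3, -3)
layer 2 (avoid_obstacle) active — suppresses: (2, 3)
layer 3 (cruise) active — suppresses: (3, -3)
→ actuator (3, -3)
last writer: layer 3 = cruise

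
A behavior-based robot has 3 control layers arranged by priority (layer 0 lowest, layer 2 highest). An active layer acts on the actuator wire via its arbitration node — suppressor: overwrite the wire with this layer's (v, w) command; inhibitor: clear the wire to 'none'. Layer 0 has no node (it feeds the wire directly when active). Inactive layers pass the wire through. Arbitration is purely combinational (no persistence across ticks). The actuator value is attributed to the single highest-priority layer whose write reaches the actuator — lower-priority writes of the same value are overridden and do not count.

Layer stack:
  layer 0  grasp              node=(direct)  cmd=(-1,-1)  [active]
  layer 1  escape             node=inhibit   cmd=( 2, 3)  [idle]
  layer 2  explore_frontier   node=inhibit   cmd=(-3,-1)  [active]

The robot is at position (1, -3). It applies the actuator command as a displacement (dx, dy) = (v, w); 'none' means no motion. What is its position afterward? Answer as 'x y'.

L0 grasp: active, feeds wire = (-1, -1)
L1 escape: idle → wire stays (-1, -1)
L2 explore_frontier: active, inhibitor → wire = none
actuator = none
position: (1, -3) + none = (1, -3)

1 -3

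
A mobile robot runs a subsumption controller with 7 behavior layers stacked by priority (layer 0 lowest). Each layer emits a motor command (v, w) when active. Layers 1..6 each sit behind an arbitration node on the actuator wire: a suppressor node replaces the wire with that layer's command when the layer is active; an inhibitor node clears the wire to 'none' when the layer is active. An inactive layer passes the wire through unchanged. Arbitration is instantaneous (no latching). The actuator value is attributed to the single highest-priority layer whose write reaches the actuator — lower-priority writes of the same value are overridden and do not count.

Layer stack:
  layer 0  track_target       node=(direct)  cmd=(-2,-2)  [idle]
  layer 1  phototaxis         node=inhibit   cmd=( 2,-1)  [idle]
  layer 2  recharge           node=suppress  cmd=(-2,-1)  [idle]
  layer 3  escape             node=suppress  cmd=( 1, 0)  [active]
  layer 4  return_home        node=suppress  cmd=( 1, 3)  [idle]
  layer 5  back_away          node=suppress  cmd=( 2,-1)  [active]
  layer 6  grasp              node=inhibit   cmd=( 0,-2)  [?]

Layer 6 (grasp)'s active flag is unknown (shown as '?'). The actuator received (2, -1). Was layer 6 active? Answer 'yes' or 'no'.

no

If layer 6 is active=yes:
  actuator would be none
If layer 6 is active=no:
  actuator would be (2, -1)
Observed (2, -1), so layer 6 was idle.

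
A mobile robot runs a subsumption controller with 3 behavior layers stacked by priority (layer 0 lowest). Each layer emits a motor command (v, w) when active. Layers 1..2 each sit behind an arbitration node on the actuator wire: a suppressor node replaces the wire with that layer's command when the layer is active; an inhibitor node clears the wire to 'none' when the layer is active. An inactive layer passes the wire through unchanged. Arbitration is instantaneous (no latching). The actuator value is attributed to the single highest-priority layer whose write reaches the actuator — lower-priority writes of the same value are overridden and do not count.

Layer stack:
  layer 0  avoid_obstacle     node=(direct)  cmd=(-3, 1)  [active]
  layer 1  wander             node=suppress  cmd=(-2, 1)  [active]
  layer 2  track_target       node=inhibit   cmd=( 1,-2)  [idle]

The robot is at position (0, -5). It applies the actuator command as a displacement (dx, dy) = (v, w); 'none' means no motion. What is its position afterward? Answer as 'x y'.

layer 0 (avoid_obstacle) active — direct: (-3, 1)
layer 1 (wander) active — suppresses: (-2, 1)
layer 2 (track_target) idle — unchanged: (-2, 1)
→ actuator (-2, 1)
position: (0, -5) + (-2, 1) = (-2, -4)

-2 -4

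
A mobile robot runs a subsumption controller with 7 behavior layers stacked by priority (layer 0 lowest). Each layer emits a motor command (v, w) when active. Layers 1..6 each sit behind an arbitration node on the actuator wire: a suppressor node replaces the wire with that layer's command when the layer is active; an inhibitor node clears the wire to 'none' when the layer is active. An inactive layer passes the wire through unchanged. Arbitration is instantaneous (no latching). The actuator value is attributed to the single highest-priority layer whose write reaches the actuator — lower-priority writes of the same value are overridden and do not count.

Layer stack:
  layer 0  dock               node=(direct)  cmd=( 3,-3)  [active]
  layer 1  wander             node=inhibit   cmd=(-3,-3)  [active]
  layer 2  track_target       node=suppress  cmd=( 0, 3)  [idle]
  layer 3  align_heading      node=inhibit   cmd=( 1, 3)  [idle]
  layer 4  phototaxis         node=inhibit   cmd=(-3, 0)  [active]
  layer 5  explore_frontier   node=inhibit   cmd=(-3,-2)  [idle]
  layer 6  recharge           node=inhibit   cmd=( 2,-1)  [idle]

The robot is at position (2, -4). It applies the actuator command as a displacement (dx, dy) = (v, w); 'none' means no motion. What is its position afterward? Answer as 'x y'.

2 -4

layer 0 (dock) active — direct: (3, -3)
layer 1 (wander) active — inhibits: none
layer 2 (track_target) idle — unchanged: none
layer 3 (align_heading) idle — unchanged: none
layer 4 (phototaxis) active — inhibits: none
layer 5 (explore_frontier) idle — unchanged: none
layer 6 (recharge) idle — unchanged: none
→ actuator none
position: (2, -4) + none = (2, -4)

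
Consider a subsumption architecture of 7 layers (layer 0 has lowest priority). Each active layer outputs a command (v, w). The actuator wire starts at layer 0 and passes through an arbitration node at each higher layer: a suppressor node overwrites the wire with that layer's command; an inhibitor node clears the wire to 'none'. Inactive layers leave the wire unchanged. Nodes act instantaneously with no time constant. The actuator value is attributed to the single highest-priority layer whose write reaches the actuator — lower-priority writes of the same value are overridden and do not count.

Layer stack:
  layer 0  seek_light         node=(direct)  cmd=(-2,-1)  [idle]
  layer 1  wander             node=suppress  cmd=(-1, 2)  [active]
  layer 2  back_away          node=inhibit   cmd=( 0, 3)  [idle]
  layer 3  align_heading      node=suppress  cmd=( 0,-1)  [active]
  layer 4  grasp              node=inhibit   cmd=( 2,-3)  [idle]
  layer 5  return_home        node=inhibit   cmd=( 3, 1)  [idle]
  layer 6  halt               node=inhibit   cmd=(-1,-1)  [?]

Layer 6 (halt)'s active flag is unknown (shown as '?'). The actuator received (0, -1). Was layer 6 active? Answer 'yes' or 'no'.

If layer 6 is active=yes:
  actuator would be none
If layer 6 is active=no:
  actuator would be (0, -1)
Observed (0, -1), so layer 6 was idle.

no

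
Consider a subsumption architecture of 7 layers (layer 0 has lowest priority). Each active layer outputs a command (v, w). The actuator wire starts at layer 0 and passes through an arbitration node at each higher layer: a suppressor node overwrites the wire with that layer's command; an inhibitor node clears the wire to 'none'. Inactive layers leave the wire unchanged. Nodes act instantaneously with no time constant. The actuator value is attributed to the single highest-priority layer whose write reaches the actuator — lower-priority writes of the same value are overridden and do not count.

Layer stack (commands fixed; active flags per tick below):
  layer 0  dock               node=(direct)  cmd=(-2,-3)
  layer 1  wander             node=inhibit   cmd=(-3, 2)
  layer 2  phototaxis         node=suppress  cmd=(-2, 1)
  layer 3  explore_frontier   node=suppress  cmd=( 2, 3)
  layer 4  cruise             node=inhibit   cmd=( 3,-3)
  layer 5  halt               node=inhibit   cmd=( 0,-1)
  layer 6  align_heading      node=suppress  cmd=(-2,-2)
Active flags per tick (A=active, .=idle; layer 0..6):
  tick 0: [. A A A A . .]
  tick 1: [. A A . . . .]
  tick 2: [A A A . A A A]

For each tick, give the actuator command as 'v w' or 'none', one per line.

tick 0:
  layer 0 (dock) idle — none
  layer 1 (wander) active — inhibits: none
  layer 2 (phototaxis) active — suppresses: (-2, 1)
  layer 3 (explore_frontier) active — suppresses: (2, 3)
  layer 4 (cruise) active — inhibits: none
  layer 5 (halt) idle — unchanged: none
  layer 6 (align_heading) idle — unchanged: none
  → actuator none
tick 1:
  layer 0 (dock) idle — none
  layer 1 (wander) active — inhibits: none
  layer 2 (phototaxis) active — suppresses: (-2, 1)
  layer 3 (explore_frontier) idle — unchanged: (-2, 1)
  layer 4 (cruise) idle — unchanged: (-2, 1)
  layer 5 (halt) idle — unchanged: (-2, 1)
  layer 6 (align_heading) idle — unchanged: (-2, 1)
  → actuator (-2, 1)
tick 2:
  layer 0 (dock) active — direct: (-2, -3)
  layer 1 (wander) active — inhibits: none
  layer 2 (phototaxis) active — suppresses: (-2, 1)
  layer 3 (explore_frontier) idle — unchanged: (-2, 1)
  layer 4 (cruise) active — inhibits: none
  layer 5 (halt) active — inhibits: none
  layer 6 (align_heading) active — suppresses: (-2, -2)
  → actuator (-2, -2)

none
-2 1
-2 -2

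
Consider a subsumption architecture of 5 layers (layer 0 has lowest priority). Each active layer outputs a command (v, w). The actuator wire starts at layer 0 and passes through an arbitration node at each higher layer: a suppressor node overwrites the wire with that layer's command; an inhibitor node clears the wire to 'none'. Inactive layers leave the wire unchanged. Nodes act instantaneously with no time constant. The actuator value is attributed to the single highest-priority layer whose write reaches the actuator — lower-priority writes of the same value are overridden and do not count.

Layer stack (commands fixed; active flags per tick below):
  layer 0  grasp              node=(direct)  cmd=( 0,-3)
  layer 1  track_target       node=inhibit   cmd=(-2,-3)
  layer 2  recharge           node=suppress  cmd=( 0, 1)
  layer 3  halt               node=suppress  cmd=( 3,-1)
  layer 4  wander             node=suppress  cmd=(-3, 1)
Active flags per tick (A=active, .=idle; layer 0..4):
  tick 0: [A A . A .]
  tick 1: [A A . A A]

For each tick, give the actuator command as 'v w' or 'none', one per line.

tick 0:
  [0] grasp on; wire := (0, -3)
  [1] track_target on (inhibit); wire := none
  [2] recharge off; pass none
  [3] halt on (suppress); wire := (3, -1)
  [4] wander off; pass (3, -1)
  output (3, -1)
tick 1:
  [0] grasp on; wire := (0, -3)
  [1] track_target on (inhibit); wire := none
  [2] recharge off; pass none
  [3] halt on (suppress); wire := (3, -1)
  [4] wander on (suppress); wire := (-3, 1)
  output (-3, 1)

3 -1
-3 1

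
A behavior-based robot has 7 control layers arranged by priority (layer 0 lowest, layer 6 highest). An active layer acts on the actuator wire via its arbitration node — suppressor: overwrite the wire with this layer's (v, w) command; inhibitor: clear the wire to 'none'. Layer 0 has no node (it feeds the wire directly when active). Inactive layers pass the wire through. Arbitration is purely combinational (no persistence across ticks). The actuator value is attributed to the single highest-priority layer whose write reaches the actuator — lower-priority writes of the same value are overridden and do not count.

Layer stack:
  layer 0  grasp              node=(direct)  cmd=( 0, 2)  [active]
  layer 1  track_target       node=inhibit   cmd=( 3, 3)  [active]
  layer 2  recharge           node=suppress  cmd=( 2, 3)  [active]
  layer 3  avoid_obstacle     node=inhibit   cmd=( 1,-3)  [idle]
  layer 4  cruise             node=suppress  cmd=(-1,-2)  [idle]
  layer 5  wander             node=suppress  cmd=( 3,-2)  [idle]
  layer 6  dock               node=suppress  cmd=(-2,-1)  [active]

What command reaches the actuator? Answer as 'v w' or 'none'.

L0 grasp: active, feeds wire = (0, 2)
L1 track_target: active, inhibitor → wire = none
L2 recharge: active, suppressor → wire = (2, 3)
L3 avoid_obstacle: idle → wire stays (2, 3)
L4 cruise: idle → wire stays (2, 3)
L5 wander: idle → wire stays (2, 3)
L6 dock: active, suppressor → wire = (-2, -1)
actuator = (-2, -1)

-2 -1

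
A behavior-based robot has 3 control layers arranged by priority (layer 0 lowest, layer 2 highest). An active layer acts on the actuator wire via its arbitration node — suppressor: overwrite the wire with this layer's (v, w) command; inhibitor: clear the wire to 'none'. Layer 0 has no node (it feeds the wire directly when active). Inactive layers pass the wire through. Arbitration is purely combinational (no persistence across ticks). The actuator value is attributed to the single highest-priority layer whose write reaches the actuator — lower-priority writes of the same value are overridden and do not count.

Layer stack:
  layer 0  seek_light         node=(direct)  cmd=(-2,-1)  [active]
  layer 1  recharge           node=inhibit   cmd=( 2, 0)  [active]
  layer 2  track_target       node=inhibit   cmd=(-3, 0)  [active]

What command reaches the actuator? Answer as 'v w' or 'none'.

none

[0] seek_light on; wire := (-2, -1)
[1] recharge on (inhibit); wire := none
[2] track_target on (inhibit); wire := none
output none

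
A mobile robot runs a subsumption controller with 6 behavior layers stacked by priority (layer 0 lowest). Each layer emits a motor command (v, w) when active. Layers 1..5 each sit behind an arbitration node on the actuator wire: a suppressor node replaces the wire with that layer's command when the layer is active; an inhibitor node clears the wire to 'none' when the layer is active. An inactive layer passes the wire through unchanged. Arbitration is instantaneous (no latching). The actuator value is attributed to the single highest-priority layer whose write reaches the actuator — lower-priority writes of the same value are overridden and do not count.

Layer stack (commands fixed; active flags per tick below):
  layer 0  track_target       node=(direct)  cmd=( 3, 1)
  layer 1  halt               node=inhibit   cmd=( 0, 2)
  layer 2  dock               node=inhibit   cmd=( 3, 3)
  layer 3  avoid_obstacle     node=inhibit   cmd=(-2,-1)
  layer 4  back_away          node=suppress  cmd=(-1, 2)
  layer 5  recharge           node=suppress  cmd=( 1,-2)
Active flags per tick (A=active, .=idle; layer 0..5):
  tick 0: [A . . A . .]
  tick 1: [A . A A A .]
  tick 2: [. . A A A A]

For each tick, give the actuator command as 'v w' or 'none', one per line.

tick 0:
  [0] track_target on; wire := (3, 1)
  [1] halt off; pass (3, 1)
  [2] dock off; pass (3, 1)
  [3] avoid_obstacle on (inhibit); wire := none
  [4] back_away off; pass none
  [5] recharge off; pass none
  output none
tick 1:
  [0] track_target on; wire := (3, 1)
  [1] halt off; pass (3, 1)
  [2] dock on (inhibit); wire := none
  [3] avoid_obstacle on (inhibit); wire := none
  [4] back_away on (suppress); wire := (-1, 2)
  [5] recharge off; pass (-1, 2)
  output (-1, 2)
tick 2:
  [0] track_target off; wire := none
  [1] halt off; pass none
  [2] dock on (inhibit); wire := none
  [3] avoid_obstacle on (inhibit); wire := none
  [4] back_away on (suppress); wire := (-1, 2)
  [5] recharge on (suppress); wire := (1, -2)
  output (1, -2)

none
-1 2
1 -2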